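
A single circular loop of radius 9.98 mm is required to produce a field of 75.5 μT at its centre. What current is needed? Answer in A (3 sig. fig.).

I ≈ 1.20 A

At the centre of a circular loop B = μ₀I/(2R), so I = 2RB/μ₀.
With R = 0.00998 m, I = 2 × 0.00998 × 7.55×10⁻⁵ / (4π×10⁻⁷) = 1.20 A.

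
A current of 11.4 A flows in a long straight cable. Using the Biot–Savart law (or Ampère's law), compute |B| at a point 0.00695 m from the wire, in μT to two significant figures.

For an infinitely long straight wire, B = μ₀I/(2πd).
B = (4π×10⁻⁷ × 11.4) / (2π × 0.00695) = 3.28×10⁻⁴ T.

B ≈ 330 μT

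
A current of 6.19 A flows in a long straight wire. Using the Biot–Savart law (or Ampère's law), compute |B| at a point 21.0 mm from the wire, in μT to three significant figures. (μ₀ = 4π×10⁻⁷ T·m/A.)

B ≈ 59.0 μT

For an infinitely long straight wire, B = μ₀I/(2πd).
B = (4π×10⁻⁷ × 6.19) / (2π × 0.021) = 5.90×10⁻⁵ T.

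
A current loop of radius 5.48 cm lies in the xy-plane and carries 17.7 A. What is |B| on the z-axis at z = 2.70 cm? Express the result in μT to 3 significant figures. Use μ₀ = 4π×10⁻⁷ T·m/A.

On the axis of a circular loop, B = μ₀IR² / [2(R²+z²)^(3/2)].
R² + z² = (0.0548)² + (0.027)² = 0.003732 m², and (R²+z²)^(3/2) = 2.28×10⁻⁴ m³.
B = (4π×10⁻⁷ × 17.7 × 0.003003) / (2 × 2.28×10⁻⁴) = 1.46×10⁻⁴ T.

B ≈ 146 μT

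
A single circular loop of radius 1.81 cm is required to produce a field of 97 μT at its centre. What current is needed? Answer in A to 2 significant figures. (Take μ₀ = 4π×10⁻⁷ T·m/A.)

At the centre of a circular loop B = μ₀I/(2R), so I = 2RB/μ₀.
With R = 0.0181 m, I = 2 × 0.0181 × 9.70×10⁻⁵ / (4π×10⁻⁷) = 2.79 A.

I ≈ 2.8 A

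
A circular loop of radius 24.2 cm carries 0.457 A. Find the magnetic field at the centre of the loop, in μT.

B ≈ 1.19 μT

At the centre of a circular loop the Biot–Savart law gives B = μ₀I/(2R).
B = (4π×10⁻⁷ × 0.457) / (2 × 0.242) = 1.19×10⁻⁶ T.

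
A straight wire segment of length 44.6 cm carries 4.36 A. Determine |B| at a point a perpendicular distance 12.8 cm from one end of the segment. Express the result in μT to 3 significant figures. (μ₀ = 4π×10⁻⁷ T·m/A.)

B ≈ 3.27 μT

For a finite straight segment, B = (μ₀I/4πd)(sinθ₁ + sinθ₂), where θ₁, θ₂ are the angles from the perpendicular to each end.
The perpendicular foot is at one end, so the two end-offsets along the wire are 0 and L = 0.446 m.
sinθ₁ = 0/√(0²+0.128²) = 0.0000; sinθ₂ = 0.446/√(0.446²+0.128²) = 0.9612.
B = (4π×10⁻⁷ × 4.36) / (4π × 0.128) × (0.0000 + 0.9612) = 3.27×10⁻⁶ T.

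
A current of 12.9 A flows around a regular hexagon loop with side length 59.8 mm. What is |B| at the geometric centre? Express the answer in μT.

Each side is a finite straight segment at perpendicular distance d = a/(2 tan(π/6)) = 0.05179 m from the centre, with end-angles ±π/6.
One side contributes B₁ = (μ₀I/4πd)·2 sin(π/6) = 2.49×10⁻⁵ T.
All 6 sides add in the same direction: B = 6 × 2.49×10⁻⁵ = 1.49×10⁻⁴ T.

B ≈ 149 μT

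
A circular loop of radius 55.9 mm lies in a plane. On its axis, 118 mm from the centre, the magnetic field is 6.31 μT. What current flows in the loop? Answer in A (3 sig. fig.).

On the axis of a loop, B = μ₀IR²/[2(R²+z²)^(3/2)], so I = 2B(R²+z²)^(3/2)/(μ₀R²).
R² + z² = 0.003125 + 0.01392 = 0.01705 m²; raised to 3/2 gives 2.23×10⁻³ m³.
I = 2 × 6.31×10⁻⁶ × 2.23×10⁻³ / (1.26×10⁻⁶ × 0.003125) = 7.15 A.

I ≈ 7.15 A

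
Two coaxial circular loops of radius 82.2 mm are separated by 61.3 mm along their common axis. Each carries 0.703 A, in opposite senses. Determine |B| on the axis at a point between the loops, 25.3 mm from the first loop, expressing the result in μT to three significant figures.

Each loop contributes B = μ₀IR²/[2(R²+z²)^(3/2)] on the axis, with z measured from that loop.
Loop 1 (z = 0.0253 m): B₁ = 4.69×10⁻⁶ T. Loop 2 (z = 0.036 m): B₂ = 4.13×10⁻⁶ T.
The fields oppose: B = |B₁ − B₂| = 5.61×10⁻⁷ T.

B ≈ 0.561 μT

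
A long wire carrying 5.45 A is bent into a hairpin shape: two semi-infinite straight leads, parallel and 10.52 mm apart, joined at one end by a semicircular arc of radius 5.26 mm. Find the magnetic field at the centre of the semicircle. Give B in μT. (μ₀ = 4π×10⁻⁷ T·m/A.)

The semicircular arc contributes B_arc = μ₀I·π/(4πR) = μ₀I/(4R) = 3.26×10⁻⁴ T.
Each semi-infinite lead is at perpendicular distance R = 0.00526 m from the centre, with the perpendicular foot at its near end, so it contributes μ₀I/(4πR); both point the same way, together 2.07×10⁻⁴ T.
Arc and leads all point the same direction: B = 3.26×10⁻⁴ + 2.07×10⁻⁴ = 5.33×10⁻⁴ T.

B ≈ 533 μT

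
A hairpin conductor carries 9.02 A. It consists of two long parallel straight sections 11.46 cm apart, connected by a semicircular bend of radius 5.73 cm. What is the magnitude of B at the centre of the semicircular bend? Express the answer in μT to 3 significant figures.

The semicircular arc contributes B_arc = μ₀I·π/(4πR) = μ₀I/(4R) = 4.95×10⁻⁵ T.
Each semi-infinite lead is at perpendicular distance R = 0.0573 m from the centre, with the perpendicular foot at its near end, so it contributes μ₀I/(4πR); both point the same way, together 3.15×10⁻⁵ T.
Arc and leads all point the same direction: B = 4.95×10⁻⁵ + 3.15×10⁻⁵ = 8.09×10⁻⁵ T.

B ≈ 80.9 μT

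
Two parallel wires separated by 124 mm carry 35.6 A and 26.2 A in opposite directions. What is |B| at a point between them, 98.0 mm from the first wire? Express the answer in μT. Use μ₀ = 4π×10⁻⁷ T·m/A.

Each long wire gives B = μ₀I/(2πd). Distances are d₁ = 0.098 m and d₂ = 0.026 m.
B₁ = 7.27×10⁻⁵ T, B₂ = 2.02×10⁻⁴ T.
Between antiparallel currents both contributions point the same way, so they add. B = B₁ + B₂ = 7.27×10⁻⁵ + 2.02×10⁻⁴ = 2.74×10⁻⁴ T.

B ≈ 274 μT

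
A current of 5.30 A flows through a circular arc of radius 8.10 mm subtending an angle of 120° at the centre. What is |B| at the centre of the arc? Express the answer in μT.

B ≈ 137 μT

The Biot–Savart field of a circular arc at its centre is B = μ₀Iφ/(4πR), with φ = 2.094 rad.
B = (4π×10⁻⁷ × 5.30 × 2.094) / (4π × 0.0081) = 1.37×10⁻⁴ T.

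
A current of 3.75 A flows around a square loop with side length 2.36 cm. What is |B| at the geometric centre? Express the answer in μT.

Each side is a finite straight segment at perpendicular distance d = a/(2 tan(π/4)) = 0.0118 m from the centre, with end-angles ±π/4.
One side contributes B₁ = (μ₀I/4πd)·2 sin(π/4) = 4.49×10⁻⁵ T.
All 4 sides add in the same direction: B = 4 × 4.49×10⁻⁵ = 1.80×10⁻⁴ T.

B ≈ 180 μT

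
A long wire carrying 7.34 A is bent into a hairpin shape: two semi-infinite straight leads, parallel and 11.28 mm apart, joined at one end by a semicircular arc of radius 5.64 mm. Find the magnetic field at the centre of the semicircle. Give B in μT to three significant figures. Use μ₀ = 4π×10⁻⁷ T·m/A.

B ≈ 669 μT

The semicircular arc contributes B_arc = μ₀I·π/(4πR) = μ₀I/(4R) = 4.09×10⁻⁴ T.
Each semi-infinite lead is at perpendicular distance R = 0.00564 m from the centre, with the perpendicular foot at its near end, so it contributes μ₀I/(4πR); both point the same way, together 2.60×10⁻⁴ T.
Arc and leads all point the same direction: B = 4.09×10⁻⁴ + 2.60×10⁻⁴ = 6.69×10⁻⁴ T.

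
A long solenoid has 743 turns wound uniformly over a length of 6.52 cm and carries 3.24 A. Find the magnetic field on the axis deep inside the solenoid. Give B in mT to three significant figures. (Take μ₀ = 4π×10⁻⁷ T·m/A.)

Inside a long solenoid, B = μ₀nI with n = 1.140×10⁴ turns/m.
B = 4π×10⁻⁷ × 1.140×10⁴ × 3.24 = 4.64×10⁻² T.

B ≈ 46.4 mT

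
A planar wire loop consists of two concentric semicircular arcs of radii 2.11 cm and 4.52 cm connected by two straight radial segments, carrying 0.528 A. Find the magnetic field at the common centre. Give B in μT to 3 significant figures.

B ≈ 4.19 μT

The radial connectors point toward the centre, so dl × r̂ = 0 and they contribute nothing.
Each semicircle gives μ₀I/(4R): inner arc 7.86×10⁻⁶ T, outer arc 3.67×10⁻⁶ T.
The two arcs carry current in opposite angular senses, so their fields oppose: B = |7.86×10⁻⁶ − 3.67×10⁻⁶| = 4.19×10⁻⁶ T.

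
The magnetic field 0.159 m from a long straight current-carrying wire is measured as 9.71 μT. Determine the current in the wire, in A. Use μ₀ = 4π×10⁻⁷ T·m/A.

For a long straight wire B = μ₀I/(2πd), so I = 2πdB/μ₀.
I = 2π × 0.159 × 9.71×10⁻⁶ / (4π×10⁻⁷) = 7.72 A.

I ≈ 7.72 A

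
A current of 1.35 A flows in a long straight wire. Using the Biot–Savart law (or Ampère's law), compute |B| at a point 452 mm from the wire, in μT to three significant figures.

For an infinitely long straight wire, B = μ₀I/(2πd).
B = (4π×10⁻⁷ × 1.35) / (2π × 0.452) = 5.97×10⁻⁷ T.

B ≈ 0.597 μT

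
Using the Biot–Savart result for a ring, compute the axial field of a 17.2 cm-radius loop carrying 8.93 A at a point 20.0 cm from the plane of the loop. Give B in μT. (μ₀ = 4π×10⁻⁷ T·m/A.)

B ≈ 9.04 μT

On the axis of a circular loop, B = μ₀IR² / [2(R²+z²)^(3/2)].
R² + z² = (0.172)² + (0.2)² = 0.06958 m², and (R²+z²)^(3/2) = 1.84×10⁻² m³.
B = (4π×10⁻⁷ × 8.93 × 0.02958) / (2 × 1.84×10⁻²) = 9.04×10⁻⁶ T.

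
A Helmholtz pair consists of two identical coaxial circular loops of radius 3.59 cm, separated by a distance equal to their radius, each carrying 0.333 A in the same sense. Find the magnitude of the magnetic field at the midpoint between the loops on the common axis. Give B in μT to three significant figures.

B ≈ 8.34 μT

Each loop contributes B = μ₀IR²/[2(R²+z²)^(3/2)] on the axis, with z measured from that loop.
Loop 1 (z = 0.01795 m): B₁ = 4.17×10⁻⁶ T. Loop 2 (z = 0.01795 m): B₂ = 4.17×10⁻⁶ T.
The fields add: B = B₁ + B₂ = 8.34×10⁻⁶ T.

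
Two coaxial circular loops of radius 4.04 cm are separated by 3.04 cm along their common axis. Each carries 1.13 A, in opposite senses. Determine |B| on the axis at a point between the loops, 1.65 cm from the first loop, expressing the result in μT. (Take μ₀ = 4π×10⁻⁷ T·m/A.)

B ≈ 0.915 μT

Each loop contributes B = μ₀IR²/[2(R²+z²)^(3/2)] on the axis, with z measured from that loop.
Loop 1 (z = 0.0165 m): B₁ = 1.39×10⁻⁵ T. Loop 2 (z = 0.0139 m): B₂ = 1.49×10⁻⁵ T.
The fields oppose: B = |B₁ − B₂| = 9.15×10⁻⁷ T.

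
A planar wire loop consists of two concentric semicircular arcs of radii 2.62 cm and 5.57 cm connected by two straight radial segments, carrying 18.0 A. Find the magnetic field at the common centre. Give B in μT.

The radial connectors point toward the centre, so dl × r̂ = 0 and they contribute nothing.
Each semicircle gives μ₀I/(4R): inner arc 2.16×10⁻⁴ T, outer arc 1.02×10⁻⁴ T.
The two arcs carry current in opposite angular senses, so their fields oppose: B = |2.16×10⁻⁴ − 1.02×10⁻⁴| = 1.14×10⁻⁴ T.

B ≈ 114 μT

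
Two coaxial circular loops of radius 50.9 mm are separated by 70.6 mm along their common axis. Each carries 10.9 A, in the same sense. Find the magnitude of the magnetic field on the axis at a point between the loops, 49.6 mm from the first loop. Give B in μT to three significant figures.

B ≈ 156 μT

Each loop contributes B = μ₀IR²/[2(R²+z²)^(3/2)] on the axis, with z measured from that loop.
Loop 1 (z = 0.0496 m): B₁ = 4.94×10⁻⁵ T. Loop 2 (z = 0.021 m): B₂ = 1.06×10⁻⁴ T.
The fields add: B = B₁ + B₂ = 1.56×10⁻⁴ T.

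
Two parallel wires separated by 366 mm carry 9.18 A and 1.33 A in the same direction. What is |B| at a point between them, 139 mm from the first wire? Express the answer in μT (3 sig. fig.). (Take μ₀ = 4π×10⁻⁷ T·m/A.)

B ≈ 12.0 μT

Each long wire gives B = μ₀I/(2πd). Distances are d₁ = 0.139 m and d₂ = 0.227 m.
B₁ = 1.32×10⁻⁵ T, B₂ = 1.17×10⁻⁶ T.
Between parallel currents the two contributions point in opposite directions, so they subtract. B = |B₁ − B₂| = |1.32×10⁻⁵ − 1.17×10⁻⁶| = 1.20×10⁻⁵ T.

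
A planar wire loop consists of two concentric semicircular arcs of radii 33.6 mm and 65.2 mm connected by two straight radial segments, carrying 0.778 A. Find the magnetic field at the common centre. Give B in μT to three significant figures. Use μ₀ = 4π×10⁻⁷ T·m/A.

B ≈ 3.53 μT

The radial connectors point toward the centre, so dl × r̂ = 0 and they contribute nothing.
Each semicircle gives μ₀I/(4R): inner arc 7.27×10⁻⁶ T, outer arc 3.75×10⁻⁶ T.
The two arcs carry current in opposite angular senses, so their fields oppose: B = |7.27×10⁻⁶ − 3.75×10⁻⁶| = 3.53×10⁻⁶ T.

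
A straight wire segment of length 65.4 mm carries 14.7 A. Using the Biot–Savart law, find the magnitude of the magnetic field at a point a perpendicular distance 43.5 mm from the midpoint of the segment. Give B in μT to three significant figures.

B ≈ 40.6 μT

For a finite straight segment, B = (μ₀I/4πd)(sinθ₁ + sinθ₂), where θ₁, θ₂ are the angles from the perpendicular to each end.
The perpendicular from the point meets the wire at its midpoint, so each end is L/2 = 0.0327 m away along the wire.
sinθ₁ = 0.0327/√(0.0327²+0.0435²) = 0.6009; sinθ₂ = 0.0327/√(0.0327²+0.0435²) = 0.6009.
B = (4π×10⁻⁷ × 14.7) / (4π × 0.0435) × (0.6009 + 0.6009) = 4.06×10⁻⁵ T.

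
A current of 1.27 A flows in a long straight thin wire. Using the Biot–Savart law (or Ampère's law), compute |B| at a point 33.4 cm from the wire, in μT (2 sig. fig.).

B ≈ 0.76 μT

For an infinitely long straight wire, B = μ₀I/(2πd).
B = (4π×10⁻⁷ × 1.27) / (2π × 0.334) = 7.60×10⁻⁷ T.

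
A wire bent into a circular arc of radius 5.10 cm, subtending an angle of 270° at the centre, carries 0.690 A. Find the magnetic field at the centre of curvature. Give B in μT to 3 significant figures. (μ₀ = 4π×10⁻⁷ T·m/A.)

The Biot–Savart field of a circular arc at its centre is B = μ₀Iφ/(4πR), with φ = 4.712 rad.
B = (4π×10⁻⁷ × 0.690 × 4.712) / (4π × 0.051) = 6.38×10⁻⁶ T.

B ≈ 6.38 μT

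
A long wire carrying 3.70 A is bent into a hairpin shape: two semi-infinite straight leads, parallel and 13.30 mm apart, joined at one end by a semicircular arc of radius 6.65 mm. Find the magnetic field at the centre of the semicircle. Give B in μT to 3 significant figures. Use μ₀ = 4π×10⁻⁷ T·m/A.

B ≈ 286 μT

The semicircular arc contributes B_arc = μ₀I·π/(4πR) = μ₀I/(4R) = 1.75×10⁻⁴ T.
Each semi-infinite lead is at perpendicular distance R = 0.00665 m from the centre, with the perpendicular foot at its near end, so it contributes μ₀I/(4πR); both point the same way, together 1.11×10⁻⁴ T.
Arc and leads all point the same direction: B = 1.75×10⁻⁴ + 1.11×10⁻⁴ = 2.86×10⁻⁴ T.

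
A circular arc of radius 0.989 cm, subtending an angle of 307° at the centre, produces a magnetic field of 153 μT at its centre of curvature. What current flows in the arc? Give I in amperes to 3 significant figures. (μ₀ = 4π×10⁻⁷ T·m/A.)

For a circular arc, B = μ₀Iφ/(4πR) with φ in radians; here φ = 5.358 rad.
So I = 4πRB/(μ₀φ) = 4π × 0.00989 × 1.53×10⁻⁴ / (4π×10⁻⁷ × 5.358) = 2.82 A.

I ≈ 2.82 A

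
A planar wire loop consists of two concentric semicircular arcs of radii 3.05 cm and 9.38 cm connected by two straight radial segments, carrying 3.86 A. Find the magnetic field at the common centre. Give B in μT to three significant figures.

The radial connectors point toward the centre, so dl × r̂ = 0 and they contribute nothing.
Each semicircle gives μ₀I/(4R): inner arc 3.98×10⁻⁵ T, outer arc 1.29×10⁻⁵ T.
The two arcs carry current in opposite angular senses, so their fields oppose: B = |3.98×10⁻⁵ − 1.29×10⁻⁵| = 2.68×10⁻⁵ T.

B ≈ 26.8 μT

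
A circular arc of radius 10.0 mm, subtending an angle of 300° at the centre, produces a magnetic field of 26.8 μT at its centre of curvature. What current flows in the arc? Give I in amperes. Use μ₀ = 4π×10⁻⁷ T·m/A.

For a circular arc, B = μ₀Iφ/(4πR) with φ in radians; here φ = 5.236 rad.
So I = 4πRB/(μ₀φ) = 4π × 0.01 × 2.68×10⁻⁵ / (4π×10⁻⁷ × 5.236) = 0.512 A.

I ≈ 0.512 A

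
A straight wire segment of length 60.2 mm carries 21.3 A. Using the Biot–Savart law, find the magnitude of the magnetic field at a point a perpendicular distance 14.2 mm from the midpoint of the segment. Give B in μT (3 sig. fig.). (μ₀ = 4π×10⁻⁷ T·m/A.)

B ≈ 271 μT

For a finite straight segment, B = (μ₀I/4πd)(sinθ₁ + sinθ₂), where θ₁, θ₂ are the angles from the perpendicular to each end.
The perpendicular from the point meets the wire at its midpoint, so each end is L/2 = 0.0301 m away along the wire.
sinθ₁ = 0.0301/√(0.0301²+0.0142²) = 0.9044; sinθ₂ = 0.0301/√(0.0301²+0.0142²) = 0.9044.
B = (4π×10⁻⁷ × 21.3) / (4π × 0.0142) × (0.9044 + 0.9044) = 2.71×10⁻⁴ T.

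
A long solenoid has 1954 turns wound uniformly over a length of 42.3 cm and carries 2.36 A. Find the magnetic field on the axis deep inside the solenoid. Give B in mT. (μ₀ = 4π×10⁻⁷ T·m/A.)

B ≈ 13.7 mT

Inside a long solenoid, B = μ₀nI with n = 4619 turns/m.
B = 4π×10⁻⁷ × 4619 × 2.36 = 1.37×10⁻² T.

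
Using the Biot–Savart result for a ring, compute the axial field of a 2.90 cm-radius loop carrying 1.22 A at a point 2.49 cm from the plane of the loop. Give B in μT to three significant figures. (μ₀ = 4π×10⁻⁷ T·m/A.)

B ≈ 11.5 μT

On the axis of a circular loop, B = μ₀IR² / [2(R²+z²)^(3/2)].
R² + z² = (0.029)² + (0.0249)² = 0.001461 m², and (R²+z²)^(3/2) = 5.58×10⁻⁵ m³.
B = (4π×10⁻⁷ × 1.22 × 0.000841) / (2 × 5.58×10⁻⁵) = 1.15×10⁻⁵ T.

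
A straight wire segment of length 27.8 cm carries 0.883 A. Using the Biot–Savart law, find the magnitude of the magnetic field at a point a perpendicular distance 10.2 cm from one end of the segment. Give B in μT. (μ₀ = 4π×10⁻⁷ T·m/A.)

For a finite straight segment, B = (μ₀I/4πd)(sinθ₁ + sinθ₂), where θ₁, θ₂ are the angles from the perpendicular to each end.
The perpendicular foot is at one end, so the two end-offsets along the wire are 0 and L = 0.278 m.
sinθ₁ = 0/√(0²+0.102²) = 0.0000; sinθ₂ = 0.278/√(0.278²+0.102²) = 0.9388.
B = (4π×10⁻⁷ × 0.883) / (4π × 0.102) × (0.0000 + 0.9388) = 8.13×10⁻⁷ T.

B ≈ 0.813 μT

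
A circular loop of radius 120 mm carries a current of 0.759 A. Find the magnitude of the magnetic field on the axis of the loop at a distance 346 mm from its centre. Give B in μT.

B ≈ 0.140 μT

On the axis of a circular loop, B = μ₀IR² / [2(R²+z²)^(3/2)].
R² + z² = (0.12)² + (0.346)² = 0.1341 m², and (R²+z²)^(3/2) = 4.91×10⁻² m³.
B = (4π×10⁻⁷ × 0.759 × 0.0144) / (2 × 4.91×10⁻²) = 1.40×10⁻⁷ T.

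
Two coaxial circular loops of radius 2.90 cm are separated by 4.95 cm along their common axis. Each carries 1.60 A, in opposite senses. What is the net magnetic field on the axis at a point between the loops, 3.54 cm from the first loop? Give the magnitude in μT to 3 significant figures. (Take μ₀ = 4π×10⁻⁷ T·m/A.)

B ≈ 16.4 μT

Each loop contributes B = μ₀IR²/[2(R²+z²)^(3/2)] on the axis, with z measured from that loop.
Loop 1 (z = 0.0354 m): B₁ = 8.82×10⁻⁶ T. Loop 2 (z = 0.0141 m): B₂ = 2.52×10⁻⁵ T.
The fields oppose: B = |B₁ − B₂| = 1.64×10⁻⁵ T.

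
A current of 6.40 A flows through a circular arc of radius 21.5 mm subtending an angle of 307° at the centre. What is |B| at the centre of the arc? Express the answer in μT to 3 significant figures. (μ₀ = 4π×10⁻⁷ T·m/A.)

The Biot–Savart field of a circular arc at its centre is B = μ₀Iφ/(4πR), with φ = 5.358 rad.
B = (4π×10⁻⁷ × 6.40 × 5.358) / (4π × 0.0215) = 1.59×10⁻⁴ T.

B ≈ 159 μT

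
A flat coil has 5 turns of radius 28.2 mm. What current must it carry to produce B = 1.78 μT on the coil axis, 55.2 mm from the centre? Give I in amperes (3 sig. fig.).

For an N-turn coil, B = Nμ₀IR²/[2(R²+z²)^(3/2)] with R = 0.0282 m, z = 0.0552 m, so I = 2B(R²+z²)^(3/2)/(Nμ₀R²) = 2 × 1.78×10⁻⁶ × 2.38×10⁻⁴ / (5 × 4π×10⁻⁷ × 0.0007952) = 0.170 A.

I ≈ 0.170 A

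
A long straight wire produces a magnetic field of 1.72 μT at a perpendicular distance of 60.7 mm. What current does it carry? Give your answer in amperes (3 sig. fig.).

For a long straight wire B = μ₀I/(2πd), so I = 2πdB/μ₀.
I = 2π × 0.0607 × 1.72×10⁻⁶ / (4π×10⁻⁷) = 0.522 A.

I ≈ 0.522 A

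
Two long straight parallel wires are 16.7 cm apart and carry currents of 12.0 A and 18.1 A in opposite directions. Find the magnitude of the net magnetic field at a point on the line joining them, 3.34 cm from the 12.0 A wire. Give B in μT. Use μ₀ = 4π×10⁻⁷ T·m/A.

B ≈ 99.0 μT

Each long wire gives B = μ₀I/(2πd). Distances are d₁ = 0.0334 m and d₂ = 0.1336 m.
B₁ = 7.19×10⁻⁵ T, B₂ = 2.71×10⁻⁵ T.
Between antiparallel currents both contributions point the same way, so they add. B = B₁ + B₂ = 7.19×10⁻⁵ + 2.71×10⁻⁵ = 9.90×10⁻⁵ T.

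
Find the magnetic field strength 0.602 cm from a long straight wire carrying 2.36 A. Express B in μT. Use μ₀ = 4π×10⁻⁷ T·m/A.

For an infinitely long straight wire, B = μ₀I/(2πd).
B = (4π×10⁻⁷ × 2.36) / (2π × 0.00602) = 7.84×10⁻⁵ T.

B ≈ 78.4 μT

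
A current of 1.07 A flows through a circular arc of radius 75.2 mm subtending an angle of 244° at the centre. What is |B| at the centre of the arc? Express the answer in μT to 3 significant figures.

The Biot–Savart field of a circular arc at its centre is B = μ₀Iφ/(4πR), with φ = 4.259 rad.
B = (4π×10⁻⁷ × 1.07 × 4.259) / (4π × 0.0752) = 6.06×10⁻⁶ T.

B ≈ 6.06 μT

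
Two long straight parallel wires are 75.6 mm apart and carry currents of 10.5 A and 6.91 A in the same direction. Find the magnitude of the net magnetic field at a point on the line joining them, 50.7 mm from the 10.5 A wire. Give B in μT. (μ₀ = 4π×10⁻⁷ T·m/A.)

Each long wire gives B = μ₀I/(2πd). Distances are d₁ = 0.0507 m and d₂ = 0.0249 m.
B₁ = 4.14×10⁻⁵ T, B₂ = 5.55×10⁻⁵ T.
Between parallel currents the two contributions point in opposite directions, so they subtract. B = |B₁ − B₂| = |4.14×10⁻⁵ − 5.55×10⁻⁵| = 1.41×10⁻⁵ T.

B ≈ 14.1 μT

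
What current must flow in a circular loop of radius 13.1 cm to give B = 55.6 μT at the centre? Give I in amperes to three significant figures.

I ≈ 11.6 A

At the centre of a circular loop B = μ₀I/(2R), so I = 2RB/μ₀.
With R = 0.131 m, I = 2 × 0.131 × 5.56×10⁻⁵ / (4π×10⁻⁷) = 11.6 A.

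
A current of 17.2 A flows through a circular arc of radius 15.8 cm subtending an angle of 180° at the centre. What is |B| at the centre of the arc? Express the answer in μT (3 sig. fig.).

The Biot–Savart field of a circular arc at its centre is B = μ₀Iφ/(4πR), with φ = 3.142 rad.
B = (4π×10⁻⁷ × 17.2 × 3.142) / (4π × 0.158) = 3.42×10⁻⁵ T.

B ≈ 34.2 μT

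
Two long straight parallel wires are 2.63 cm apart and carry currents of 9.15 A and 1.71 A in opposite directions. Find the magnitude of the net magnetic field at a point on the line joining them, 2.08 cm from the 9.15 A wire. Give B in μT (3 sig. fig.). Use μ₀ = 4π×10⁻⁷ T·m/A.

B ≈ 150 μT

Each long wire gives B = μ₀I/(2πd). Distances are d₁ = 0.0208 m and d₂ = 0.0055 m.
B₁ = 8.80×10⁻⁵ T, B₂ = 6.22×10⁻⁵ T.
Between antiparallel currents both contributions point the same way, so they add. B = B₁ + B₂ = 8.80×10⁻⁵ + 6.22×10⁻⁵ = 1.50×10⁻⁴ T.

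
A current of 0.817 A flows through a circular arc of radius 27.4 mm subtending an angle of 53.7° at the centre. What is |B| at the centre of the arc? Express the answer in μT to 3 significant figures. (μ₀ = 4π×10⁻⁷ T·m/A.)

B ≈ 2.79 μT

The Biot–Savart field of a circular arc at its centre is B = μ₀Iφ/(4πR), with φ = 0.9372 rad.
B = (4π×10⁻⁷ × 0.817 × 0.9372) / (4π × 0.0274) = 2.79×10⁻⁶ T.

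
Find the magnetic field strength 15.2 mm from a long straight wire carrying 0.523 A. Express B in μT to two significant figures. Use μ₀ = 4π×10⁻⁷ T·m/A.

B ≈ 6.9 μT

For an infinitely long straight wire, B = μ₀I/(2πd).
B = (4π×10⁻⁷ × 0.523) / (2π × 0.0152) = 6.88×10⁻⁶ T.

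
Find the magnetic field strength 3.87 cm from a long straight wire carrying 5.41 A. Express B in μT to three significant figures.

B ≈ 28.0 μT

For an infinitely long straight wire, B = μ₀I/(2πd).
B = (4π×10⁻⁷ × 5.41) / (2π × 0.0387) = 2.80×10⁻⁵ T.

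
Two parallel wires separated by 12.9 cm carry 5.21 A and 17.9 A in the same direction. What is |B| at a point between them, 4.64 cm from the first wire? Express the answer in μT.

Each long wire gives B = μ₀I/(2πd). Distances are d₁ = 0.0464 m and d₂ = 0.0826 m.
B₁ = 2.25×10⁻⁵ T, B₂ = 4.33×10⁻⁵ T.
Between parallel currents the two contributions point in opposite directions, so they subtract. B = |B₁ − B₂| = |2.25×10⁻⁵ − 4.33×10⁻⁵| = 2.09×10⁻⁵ T.

B ≈ 20.9 μT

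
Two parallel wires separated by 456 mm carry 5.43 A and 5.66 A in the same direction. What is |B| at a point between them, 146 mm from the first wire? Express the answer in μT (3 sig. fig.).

Each long wire gives B = μ₀I/(2πd). Distances are d₁ = 0.146 m and d₂ = 0.31 m.
B₁ = 7.44×10⁻⁶ T, B₂ = 3.65×10⁻⁶ T.
Between parallel currents the two contributions point in opposite directions, so they subtract. B = |B₁ − B₂| = |7.44×10⁻⁶ − 3.65×10⁻⁶| = 3.79×10⁻⁶ T.

B ≈ 3.79 μT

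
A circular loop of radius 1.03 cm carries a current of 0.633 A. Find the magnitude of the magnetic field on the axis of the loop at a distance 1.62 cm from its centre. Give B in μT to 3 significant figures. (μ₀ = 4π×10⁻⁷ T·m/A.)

On the axis of a circular loop, B = μ₀IR² / [2(R²+z²)^(3/2)].
R² + z² = (0.0103)² + (0.0162)² = 0.0003685 m², and (R²+z²)^(3/2) = 7.07×10⁻⁶ m³.
B = (4π×10⁻⁷ × 0.633 × 0.0001061) / (2 × 7.07×10⁻⁶) = 5.96×10⁻⁶ T.

B ≈ 5.96 μT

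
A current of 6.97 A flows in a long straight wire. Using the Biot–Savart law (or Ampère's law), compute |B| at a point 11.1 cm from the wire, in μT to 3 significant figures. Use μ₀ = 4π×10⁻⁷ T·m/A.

For an infinitely long straight wire, B = μ₀I/(2πd).
B = (4π×10⁻⁷ × 6.97) / (2π × 0.111) = 1.26×10⁻⁵ T.

B ≈ 12.6 μT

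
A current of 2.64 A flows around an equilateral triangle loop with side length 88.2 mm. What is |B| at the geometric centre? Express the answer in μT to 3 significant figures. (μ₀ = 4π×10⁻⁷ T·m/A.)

Each side is a finite straight segment at perpendicular distance d = a/(2 tan(π/3)) = 0.02546 m from the centre, with end-angles ±π/3.
One side contributes B₁ = (μ₀I/4πd)·2 sin(π/3) = 1.80×10⁻⁵ T.
All 3 sides add in the same direction: B = 3 × 1.80×10⁻⁵ = 5.39×10⁻⁵ T.

B ≈ 53.9 μT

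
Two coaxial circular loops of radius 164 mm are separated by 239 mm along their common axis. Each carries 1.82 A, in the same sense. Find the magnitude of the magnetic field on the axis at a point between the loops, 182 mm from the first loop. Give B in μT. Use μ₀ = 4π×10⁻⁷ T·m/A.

Each loop contributes B = μ₀IR²/[2(R²+z²)^(3/2)] on the axis, with z measured from that loop.
Loop 1 (z = 0.182 m): B₁ = 2.09×10⁻⁶ T. Loop 2 (z = 0.057 m): B₂ = 5.88×10⁻⁶ T.
The fields add: B = B₁ + B₂ = 7.97×10⁻⁶ T.

B ≈ 7.97 μT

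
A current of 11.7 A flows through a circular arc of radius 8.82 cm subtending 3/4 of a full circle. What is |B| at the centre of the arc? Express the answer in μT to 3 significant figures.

The Biot–Savart field of a circular arc at its centre is B = μ₀Iφ/(4πR), with φ = 4.712 rad.
B = (4π×10⁻⁷ × 11.7 × 4.712) / (4π × 0.0882) = 6.25×10⁻⁵ T.

B ≈ 62.5 μT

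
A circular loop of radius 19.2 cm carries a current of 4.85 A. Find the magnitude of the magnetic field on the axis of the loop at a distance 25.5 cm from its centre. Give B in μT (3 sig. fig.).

B ≈ 3.45 μT

On the axis of a circular loop, B = μ₀IR² / [2(R²+z²)^(3/2)].
R² + z² = (0.192)² + (0.255)² = 0.1019 m², and (R²+z²)^(3/2) = 3.25×10⁻² m³.
B = (4π×10⁻⁷ × 4.85 × 0.03686) / (2 × 3.25×10⁻²) = 3.45×10⁻⁶ T.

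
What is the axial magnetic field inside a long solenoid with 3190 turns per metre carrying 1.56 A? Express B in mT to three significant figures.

B ≈ 6.25 mT

Inside a long solenoid, B = μ₀nI with n = 3190 turns/m.
B = 4π×10⁻⁷ × 3190 × 1.56 = 6.25×10⁻³ T.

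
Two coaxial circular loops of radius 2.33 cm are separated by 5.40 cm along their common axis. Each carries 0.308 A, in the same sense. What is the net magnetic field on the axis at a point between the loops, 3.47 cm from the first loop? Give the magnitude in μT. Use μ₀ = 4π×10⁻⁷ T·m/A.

B ≈ 5.23 μT

Each loop contributes B = μ₀IR²/[2(R²+z²)^(3/2)] on the axis, with z measured from that loop.
Loop 1 (z = 0.0347 m): B₁ = 1.44×10⁻⁶ T. Loop 2 (z = 0.0193 m): B₂ = 3.79×10⁻⁶ T.
The fields add: B = B₁ + B₂ = 5.23×10⁻⁶ T.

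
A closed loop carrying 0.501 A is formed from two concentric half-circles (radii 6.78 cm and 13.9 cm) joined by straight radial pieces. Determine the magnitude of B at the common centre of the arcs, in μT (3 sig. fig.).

The radial connectors point toward the centre, so dl × r̂ = 0 and they contribute nothing.
Each semicircle gives μ₀I/(4R): inner arc 2.32×10⁻⁶ T, outer arc 1.13×10⁻⁶ T.
The two arcs carry current in opposite angular senses, so their fields oppose: B = |2.32×10⁻⁶ − 1.13×10⁻⁶| = 1.19×10⁻⁶ T.

B ≈ 1.19 μT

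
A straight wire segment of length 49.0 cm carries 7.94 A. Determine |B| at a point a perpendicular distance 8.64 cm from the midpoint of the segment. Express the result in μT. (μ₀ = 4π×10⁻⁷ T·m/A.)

For a finite straight segment, B = (μ₀I/4πd)(sinθ₁ + sinθ₂), where θ₁, θ₂ are the angles from the perpendicular to each end.
The perpendicular from the point meets the wire at its midpoint, so each end is L/2 = 0.245 m away along the wire.
sinθ₁ = 0.245/√(0.245²+0.0864²) = 0.9431; sinθ₂ = 0.245/√(0.245²+0.0864²) = 0.9431.
B = (4π×10⁻⁷ × 7.94) / (4π × 0.0864) × (0.9431 + 0.9431) = 1.73×10⁻⁵ T.

B ≈ 17.3 μT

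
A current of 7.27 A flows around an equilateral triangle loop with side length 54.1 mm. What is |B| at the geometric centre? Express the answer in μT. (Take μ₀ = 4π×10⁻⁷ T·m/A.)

B ≈ 242 μT

Each side is a finite straight segment at perpendicular distance d = a/(2 tan(π/3)) = 0.01562 m from the centre, with end-angles ±π/3.
One side contributes B₁ = (μ₀I/4πd)·2 sin(π/3) = 8.06×10⁻⁵ T.
All 3 sides add in the same direction: B = 3 × 8.06×10⁻⁵ = 2.42×10⁻⁴ T.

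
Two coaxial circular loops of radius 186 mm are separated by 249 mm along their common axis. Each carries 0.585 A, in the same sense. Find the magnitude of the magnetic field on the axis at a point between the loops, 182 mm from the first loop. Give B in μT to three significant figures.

B ≈ 2.37 μT

Each loop contributes B = μ₀IR²/[2(R²+z²)^(3/2)] on the axis, with z measured from that loop.
Loop 1 (z = 0.182 m): B₁ = 7.22×10⁻⁷ T. Loop 2 (z = 0.067 m): B₂ = 1.65×10⁻⁶ T.
The fields add: B = B₁ + B₂ = 2.37×10⁻⁶ T.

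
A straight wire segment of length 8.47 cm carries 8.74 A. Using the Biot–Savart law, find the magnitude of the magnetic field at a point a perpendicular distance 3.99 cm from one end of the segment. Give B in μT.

B ≈ 19.8 μT

For a finite straight segment, B = (μ₀I/4πd)(sinθ₁ + sinθ₂), where θ₁, θ₂ are the angles from the perpendicular to each end.
The perpendicular foot is at one end, so the two end-offsets along the wire are 0 and L = 0.0847 m.
sinθ₁ = 0/√(0²+0.0399²) = 0.0000; sinθ₂ = 0.0847/√(0.0847²+0.0399²) = 0.9046.
B = (4π×10⁻⁷ × 8.74) / (4π × 0.0399) × (0.0000 + 0.9046) = 1.98×10⁻⁵ T.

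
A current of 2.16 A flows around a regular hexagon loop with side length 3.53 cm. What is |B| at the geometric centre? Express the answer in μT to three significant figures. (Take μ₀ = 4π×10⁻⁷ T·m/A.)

B ≈ 42.4 μT

Each side is a finite straight segment at perpendicular distance d = a/(2 tan(π/6)) = 0.03057 m from the centre, with end-angles ±π/6.
One side contributes B₁ = (μ₀I/4πd)·2 sin(π/6) = 7.07×10⁻⁶ T.
All 6 sides add in the same direction: B = 6 × 7.07×10⁻⁶ = 4.24×10⁻⁵ T.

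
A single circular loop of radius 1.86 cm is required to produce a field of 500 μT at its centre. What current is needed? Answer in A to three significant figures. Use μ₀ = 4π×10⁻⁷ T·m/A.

I ≈ 14.8 A

At the centre of a circular loop B = μ₀I/(2R), so I = 2RB/μ₀.
With R = 0.0186 m, I = 2 × 0.0186 × 5.00×10⁻⁴ / (4π×10⁻⁷) = 14.8 A.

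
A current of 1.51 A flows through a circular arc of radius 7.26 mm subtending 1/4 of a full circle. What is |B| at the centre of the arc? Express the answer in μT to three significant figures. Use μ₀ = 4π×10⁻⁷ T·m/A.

The Biot–Savart field of a circular arc at its centre is B = μ₀Iφ/(4πR), with φ = 1.571 rad.
B = (4π×10⁻⁷ × 1.51 × 1.571) / (4π × 0.00726) = 3.27×10⁻⁵ T.

B ≈ 32.7 μT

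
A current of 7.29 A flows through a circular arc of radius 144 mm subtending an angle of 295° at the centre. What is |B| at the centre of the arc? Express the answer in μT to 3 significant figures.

B ≈ 26.1 μT

The Biot–Savart field of a circular arc at its centre is B = μ₀Iφ/(4πR), with φ = 5.149 rad.
B = (4π×10⁻⁷ × 7.29 × 5.149) / (4π × 0.144) = 2.61×10⁻⁵ T.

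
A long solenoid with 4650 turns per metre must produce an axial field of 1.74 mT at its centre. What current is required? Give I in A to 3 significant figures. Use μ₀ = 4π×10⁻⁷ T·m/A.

I ≈ 0.298 A

Inside a long solenoid B = μ₀nI with n = 4650 m⁻¹, so I = B/(μ₀n).
I = 1.74×10⁻³ / (4π×10⁻⁷ × 4650) = 0.298 A.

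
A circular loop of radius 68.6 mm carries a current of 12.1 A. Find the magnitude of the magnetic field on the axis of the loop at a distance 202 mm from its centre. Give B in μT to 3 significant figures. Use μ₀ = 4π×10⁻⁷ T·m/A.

On the axis of a circular loop, B = μ₀IR² / [2(R²+z²)^(3/2)].
R² + z² = (0.0686)² + (0.202)² = 0.04551 m², and (R²+z²)^(3/2) = 9.71×10⁻³ m³.
B = (4π×10⁻⁷ × 12.1 × 0.004706) / (2 × 9.71×10⁻³) = 3.69×10⁻⁶ T.

B ≈ 3.69 μT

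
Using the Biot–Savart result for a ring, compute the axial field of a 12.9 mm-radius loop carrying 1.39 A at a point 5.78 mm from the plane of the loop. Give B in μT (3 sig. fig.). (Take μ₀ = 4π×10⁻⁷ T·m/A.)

B ≈ 51.5 μT

On the axis of a circular loop, B = μ₀IR² / [2(R²+z²)^(3/2)].
R² + z² = (0.0129)² + (0.00578)² = 0.0001998 m², and (R²+z²)^(3/2) = 2.82×10⁻⁶ m³.
B = (4π×10⁻⁷ × 1.39 × 0.0001664) / (2 × 2.82×10⁻⁶) = 5.15×10⁻⁵ T.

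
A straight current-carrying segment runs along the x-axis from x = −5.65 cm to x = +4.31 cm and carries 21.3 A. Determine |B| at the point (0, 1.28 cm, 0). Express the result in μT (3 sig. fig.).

For a finite straight segment, B = (μ₀I/4πd)(sinθ₁ + sinθ₂), where θ₁, θ₂ are the angles from the perpendicular to each end.
The perpendicular distance is d = 0.0128 m; the end-offsets along the wire are a = 0.0565 m and b = 0.0431 m.
sinθ₁ = 0.0565/√(0.0565²+0.0128²) = 0.9753; sinθ₂ = 0.0431/√(0.0431²+0.0128²) = 0.9586.
B = (4π×10⁻⁷ × 21.3) / (4π × 0.0128) × (0.9753 + 0.9586) = 3.22×10⁻⁴ T.

B ≈ 322 μT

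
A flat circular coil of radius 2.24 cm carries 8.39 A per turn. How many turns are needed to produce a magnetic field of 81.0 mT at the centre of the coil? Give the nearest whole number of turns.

N = 344

For an N-turn coil, B = Nμ₀I/(2R). A single turn gives B₁ = 2.35×10⁻⁴ T with R = 0.0224 m.
N = B/B₁ = 8.10×10⁻² / 2.35×10⁻⁴ = 344.18.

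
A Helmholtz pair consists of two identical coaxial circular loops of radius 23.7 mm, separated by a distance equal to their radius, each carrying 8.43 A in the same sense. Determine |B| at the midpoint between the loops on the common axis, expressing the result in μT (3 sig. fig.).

B ≈ 320 μT

Each loop contributes B = μ₀IR²/[2(R²+z²)^(3/2)] on the axis, with z measured from that loop.
Loop 1 (z = 0.01185 m): B₁ = 1.60×10⁻⁴ T. Loop 2 (z = 0.01185 m): B₂ = 1.60×10⁻⁴ T.
The fields add: B = B₁ + B₂ = 3.20×10⁻⁴ T.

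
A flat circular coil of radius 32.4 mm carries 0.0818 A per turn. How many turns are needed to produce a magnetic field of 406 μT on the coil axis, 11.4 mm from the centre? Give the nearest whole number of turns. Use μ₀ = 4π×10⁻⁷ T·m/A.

For an N-turn coil, B = Nμ₀IR²/[2(R²+z²)^(3/2)]. A single turn gives B₁ = 1.33×10⁻⁶ T with R = 0.0324 m, z = 0.0114 m.
N = B/B₁ = 4.06×10⁻⁴ / 1.33×10⁻⁶ = 304.91.

N = 305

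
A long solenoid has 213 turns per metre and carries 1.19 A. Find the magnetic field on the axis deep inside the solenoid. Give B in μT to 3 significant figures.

Inside a long solenoid, B = μ₀nI with n = 213 turns/m.
B = 4π×10⁻⁷ × 213 × 1.19 = 3.19×10⁻⁴ T.

B ≈ 319 μT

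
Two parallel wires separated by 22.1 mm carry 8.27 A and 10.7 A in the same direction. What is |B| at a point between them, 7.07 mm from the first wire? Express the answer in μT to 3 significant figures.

B ≈ 91.6 μT

Each long wire gives B = μ₀I/(2πd). Distances are d₁ = 0.00707 m and d₂ = 0.01503 m.
B₁ = 2.34×10⁻⁴ T, B₂ = 1.42×10⁻⁴ T.
Between parallel currents the two contributions point in opposite directions, so they subtract. B = |B₁ − B₂| = |2.34×10⁻⁴ − 1.42×10⁻⁴| = 9.16×10⁻⁵ T.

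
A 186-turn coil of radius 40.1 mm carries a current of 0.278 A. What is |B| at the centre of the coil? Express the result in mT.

For an N-turn flat coil, B = Nμ₀I/(2R) with R = 0.0401 m.
B = 186 × 4.36×10⁻⁶ T = 8.10×10⁻⁴ T.

B ≈ 0.810 mT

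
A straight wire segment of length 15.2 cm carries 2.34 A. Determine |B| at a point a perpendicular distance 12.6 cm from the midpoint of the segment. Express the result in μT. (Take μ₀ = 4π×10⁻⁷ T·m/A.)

B ≈ 1.92 μT

For a finite straight segment, B = (μ₀I/4πd)(sinθ₁ + sinθ₂), where θ₁, θ₂ are the angles from the perpendicular to each end.
The perpendicular from the point meets the wire at its midpoint, so each end is L/2 = 0.076 m away along the wire.
sinθ₁ = 0.076/√(0.076²+0.126²) = 0.5165; sinθ₂ = 0.076/√(0.076²+0.126²) = 0.5165.
B = (4π×10⁻⁷ × 2.34) / (4π × 0.126) × (0.5165 + 0.5165) = 1.92×10⁻⁶ T.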